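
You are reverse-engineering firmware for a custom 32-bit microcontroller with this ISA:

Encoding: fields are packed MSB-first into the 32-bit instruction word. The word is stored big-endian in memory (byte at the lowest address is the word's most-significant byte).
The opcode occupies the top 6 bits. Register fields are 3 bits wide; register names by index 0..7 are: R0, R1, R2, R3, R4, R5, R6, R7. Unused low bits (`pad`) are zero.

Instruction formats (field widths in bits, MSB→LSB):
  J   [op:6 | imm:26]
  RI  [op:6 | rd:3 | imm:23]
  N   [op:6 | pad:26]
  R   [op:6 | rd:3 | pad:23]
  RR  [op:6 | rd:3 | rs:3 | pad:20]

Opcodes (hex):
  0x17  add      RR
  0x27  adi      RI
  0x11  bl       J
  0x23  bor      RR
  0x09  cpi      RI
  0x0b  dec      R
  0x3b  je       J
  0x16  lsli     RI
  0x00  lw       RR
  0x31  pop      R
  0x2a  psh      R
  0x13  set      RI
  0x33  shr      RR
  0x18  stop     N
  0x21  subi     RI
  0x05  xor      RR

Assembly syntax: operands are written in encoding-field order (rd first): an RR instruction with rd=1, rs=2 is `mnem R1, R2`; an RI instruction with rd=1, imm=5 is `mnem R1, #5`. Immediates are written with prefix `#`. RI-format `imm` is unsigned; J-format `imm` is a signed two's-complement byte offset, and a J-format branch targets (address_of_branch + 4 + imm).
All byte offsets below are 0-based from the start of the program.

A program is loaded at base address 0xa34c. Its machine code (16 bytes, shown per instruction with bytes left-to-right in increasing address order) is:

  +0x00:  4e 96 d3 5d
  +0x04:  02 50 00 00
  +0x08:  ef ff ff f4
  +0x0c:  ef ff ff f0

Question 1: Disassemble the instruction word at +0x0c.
@+0c  big-endian(ef ff ff f0) = 0xeffffff0
  top 6b → 0x3b → je [J]
  imm@[25:0]=0x3fffff0 (s26→-16) ⇒ #-16

je #-16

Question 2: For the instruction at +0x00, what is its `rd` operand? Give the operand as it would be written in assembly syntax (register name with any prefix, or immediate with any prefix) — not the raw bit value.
@+00  big-endian(4e 96 d3 5d) = 0x4e96d35d
  op=0x4e96d35d>>26=0x13 ⇒ set (RI)
  [25:23] rd=5 = R5
  [22:0] imm=1495901 = #1495901

R5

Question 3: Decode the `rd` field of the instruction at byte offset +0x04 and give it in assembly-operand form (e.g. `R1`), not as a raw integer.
R4

off 0x04: read 02 50 00 00 as big → 0x02500000
  top 6b → 0x0 → lw [RR]
  rd@[25:23]=0x4 ⇒ R4
  rs@[22:20]=0x5 ⇒ R5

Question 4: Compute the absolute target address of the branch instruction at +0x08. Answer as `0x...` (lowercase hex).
0xa34c

[08] ef ff ff f4 → 0xeffffff4
  opcode bits[31:26]=0x3b: je/J
  [25:0] imm=67108852 (s26→-12) = #-12
  target = base 0xa34c + off 0x08 + 4 + imm -12 = 0xa34c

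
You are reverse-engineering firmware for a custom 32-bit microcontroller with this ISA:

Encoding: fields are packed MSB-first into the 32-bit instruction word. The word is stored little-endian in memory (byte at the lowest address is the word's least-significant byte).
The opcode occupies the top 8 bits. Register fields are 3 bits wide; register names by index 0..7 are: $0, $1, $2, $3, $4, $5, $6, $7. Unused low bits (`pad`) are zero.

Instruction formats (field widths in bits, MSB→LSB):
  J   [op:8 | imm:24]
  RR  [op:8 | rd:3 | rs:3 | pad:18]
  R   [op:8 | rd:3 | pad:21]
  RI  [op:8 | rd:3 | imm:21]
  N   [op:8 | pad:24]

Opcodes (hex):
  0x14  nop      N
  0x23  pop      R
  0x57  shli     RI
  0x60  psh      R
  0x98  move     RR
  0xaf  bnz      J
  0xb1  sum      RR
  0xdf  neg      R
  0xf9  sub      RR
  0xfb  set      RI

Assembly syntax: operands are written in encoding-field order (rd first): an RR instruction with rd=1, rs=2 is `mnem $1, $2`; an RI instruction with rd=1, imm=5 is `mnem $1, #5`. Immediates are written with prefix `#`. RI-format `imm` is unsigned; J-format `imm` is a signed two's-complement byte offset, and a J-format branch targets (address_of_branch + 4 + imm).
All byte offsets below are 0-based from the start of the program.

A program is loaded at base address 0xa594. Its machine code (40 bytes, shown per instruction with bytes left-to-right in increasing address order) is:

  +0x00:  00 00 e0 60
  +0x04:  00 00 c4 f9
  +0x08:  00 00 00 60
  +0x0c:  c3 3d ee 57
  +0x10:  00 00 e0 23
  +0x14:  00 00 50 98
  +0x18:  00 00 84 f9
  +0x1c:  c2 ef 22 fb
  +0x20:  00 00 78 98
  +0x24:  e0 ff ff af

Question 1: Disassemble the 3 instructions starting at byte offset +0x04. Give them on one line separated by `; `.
sub $6, $1; psh $0; shli $7, #933315

[04] 00 00 c4 f9 → 0xf9c40000
  opcode bits[31:24]=0xf9: sub/RR
  rd: (w>>21)&0x7=0x6 → $6
  rs: (w>>18)&0x7=0x1 → $1
[08] 00 00 00 60 → 0x60000000
  opcode bits[31:24]=0x60: psh/R
  rd: (w>>21)&0x7=0x0 → $0
[0c] c3 3d ee 57 → 0x57ee3dc3
  opcode bits[31:24]=0x57: shli/RI
  rd: (w>>21)&0x7=0x7 → $7
  imm: (w>>0)&0x1fffff=0xe3dc3 → #933315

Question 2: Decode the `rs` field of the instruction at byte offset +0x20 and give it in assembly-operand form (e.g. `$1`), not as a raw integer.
off 0x20: read 00 00 78 98 as little → 0x98780000
  top 8b → 0x98 → move [RR]
  rd: (w>>21)&0x7=0x3 → $3
  rs: (w>>18)&0x7=0x6 → $6

$6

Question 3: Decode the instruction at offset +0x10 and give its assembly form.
pop $7

off 0x10: read 00 00 e0 23 as little → 0x23e00000
  opcode bits[31:24]=0x23: pop/R
  rd: (w>>21)&0x7=0x7 → $7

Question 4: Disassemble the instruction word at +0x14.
move $2, $4

+0x14: 00 00 50 98 ⇒ word 0x98500000 (little)
  op=0x98500000>>24=0x98 ⇒ move (RR)
  rd: (w>>21)&0x7=0x2 → $2
  rs: (w>>18)&0x7=0x4 → $4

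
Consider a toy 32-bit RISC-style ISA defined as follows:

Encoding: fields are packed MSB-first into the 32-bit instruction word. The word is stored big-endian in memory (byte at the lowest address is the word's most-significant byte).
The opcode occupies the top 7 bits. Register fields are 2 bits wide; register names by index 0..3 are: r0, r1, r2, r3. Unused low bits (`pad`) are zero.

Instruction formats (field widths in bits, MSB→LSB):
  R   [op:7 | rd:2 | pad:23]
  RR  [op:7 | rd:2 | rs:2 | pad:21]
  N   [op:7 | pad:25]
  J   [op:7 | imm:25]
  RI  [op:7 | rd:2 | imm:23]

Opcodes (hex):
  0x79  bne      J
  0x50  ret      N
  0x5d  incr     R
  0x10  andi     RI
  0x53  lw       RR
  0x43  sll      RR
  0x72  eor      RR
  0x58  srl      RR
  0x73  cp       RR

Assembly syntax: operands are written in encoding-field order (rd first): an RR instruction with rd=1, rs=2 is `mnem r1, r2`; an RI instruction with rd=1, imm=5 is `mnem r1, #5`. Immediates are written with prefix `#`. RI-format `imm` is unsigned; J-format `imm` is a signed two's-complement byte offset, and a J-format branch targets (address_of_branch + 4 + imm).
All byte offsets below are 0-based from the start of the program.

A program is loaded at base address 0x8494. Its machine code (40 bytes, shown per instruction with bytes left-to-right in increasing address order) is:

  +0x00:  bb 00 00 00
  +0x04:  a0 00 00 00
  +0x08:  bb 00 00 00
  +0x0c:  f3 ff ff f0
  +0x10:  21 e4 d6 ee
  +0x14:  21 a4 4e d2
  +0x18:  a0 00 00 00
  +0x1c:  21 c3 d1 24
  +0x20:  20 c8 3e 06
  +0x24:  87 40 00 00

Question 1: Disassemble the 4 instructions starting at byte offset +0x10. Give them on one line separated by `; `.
[10] 21 e4 d6 ee → 0x21e4d6ee
  top 7b → 0x10 → andi [RI]
  rd: (w>>23)&0x3=0x3 → r3
  imm: (w>>0)&0x7fffff=0x64d6ee → #6608622
[14] 21 a4 4e d2 → 0x21a44ed2
  top 7b → 0x10 → andi [RI]
  rd: (w>>23)&0x3=0x3 → r3
  imm: (w>>0)&0x7fffff=0x244ed2 → #2379474
[18] a0 00 00 00 → 0xa0000000
  top 7b → 0x50 → ret [N]
[1c] 21 c3 d1 24 → 0x21c3d124
  top 7b → 0x10 → andi [RI]
  rd: (w>>23)&0x3=0x3 → r3
  imm: (w>>0)&0x7fffff=0x43d124 → #4444452

andi r3, #6608622; andi r3, #2379474; ret; andi r3, #4444452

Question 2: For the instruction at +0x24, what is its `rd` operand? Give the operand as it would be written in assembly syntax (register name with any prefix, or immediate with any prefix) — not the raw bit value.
r2

@+24  big-endian(87 40 00 00) = 0x87400000
  op=0x87400000>>25=0x43 ⇒ sll (RR)
  rd: (w>>23)&0x3=0x2 → r2
  rs: (w>>21)&0x3=0x2 → r2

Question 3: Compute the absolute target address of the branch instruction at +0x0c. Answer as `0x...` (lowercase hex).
[0c] f3 ff ff f0 → 0xf3fffff0
  opcode bits[31:25]=0x79: bne/J
  [24:0] imm=33554416 (s25→-16) = #-16
  target = base 0x8494 + off 0x0c + 4 + imm -16 = 0x8494

0x8494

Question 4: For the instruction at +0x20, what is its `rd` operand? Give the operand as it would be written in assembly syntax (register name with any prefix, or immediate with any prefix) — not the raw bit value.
r1

off 0x20: read 20 c8 3e 06 as big → 0x20c83e06
  top 7b → 0x10 → andi [RI]
  rd@[24:23]=0x1 ⇒ r1
  imm@[22:0]=0x483e06 ⇒ #4734470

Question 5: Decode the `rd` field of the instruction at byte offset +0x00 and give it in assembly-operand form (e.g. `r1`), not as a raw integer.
r2

+0x00: bb 00 00 00 ⇒ word 0xbb000000 (big)
  opcode bits[31:25]=0x5d: incr/R
  rd@[24:23]=0x2 ⇒ r2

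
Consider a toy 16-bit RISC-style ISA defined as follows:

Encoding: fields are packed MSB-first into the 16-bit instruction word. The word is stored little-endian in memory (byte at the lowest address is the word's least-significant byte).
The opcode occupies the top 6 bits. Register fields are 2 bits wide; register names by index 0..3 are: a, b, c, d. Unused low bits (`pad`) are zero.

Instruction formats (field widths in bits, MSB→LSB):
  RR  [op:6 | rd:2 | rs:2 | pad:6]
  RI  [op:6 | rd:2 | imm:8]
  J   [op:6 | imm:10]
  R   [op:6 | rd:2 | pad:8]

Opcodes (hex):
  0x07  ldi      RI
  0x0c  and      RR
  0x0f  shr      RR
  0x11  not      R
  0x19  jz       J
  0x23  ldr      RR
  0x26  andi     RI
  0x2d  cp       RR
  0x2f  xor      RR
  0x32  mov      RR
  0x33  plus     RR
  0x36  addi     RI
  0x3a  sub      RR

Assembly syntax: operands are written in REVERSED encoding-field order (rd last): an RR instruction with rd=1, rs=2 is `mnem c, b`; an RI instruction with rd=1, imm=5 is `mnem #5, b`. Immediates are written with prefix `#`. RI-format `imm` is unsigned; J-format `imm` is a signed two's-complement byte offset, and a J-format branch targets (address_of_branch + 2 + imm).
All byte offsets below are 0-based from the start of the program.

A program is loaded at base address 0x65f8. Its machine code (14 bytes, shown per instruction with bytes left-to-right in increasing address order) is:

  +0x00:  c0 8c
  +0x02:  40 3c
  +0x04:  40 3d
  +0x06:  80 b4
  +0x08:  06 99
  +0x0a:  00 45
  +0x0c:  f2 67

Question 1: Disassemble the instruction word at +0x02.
[02] 40 3c → 0x3c40
  op=0x3c40>>10=0xf ⇒ shr (RR)
  [9:8] rd=0 = a
  [7:6] rs=1 = b

shr b, a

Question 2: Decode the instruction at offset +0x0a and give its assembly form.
+0x0a: 00 45 ⇒ word 0x4500 (little)
  opcode bits[15:10]=0x11: not/R
  [9:8] rd=1 = b

not b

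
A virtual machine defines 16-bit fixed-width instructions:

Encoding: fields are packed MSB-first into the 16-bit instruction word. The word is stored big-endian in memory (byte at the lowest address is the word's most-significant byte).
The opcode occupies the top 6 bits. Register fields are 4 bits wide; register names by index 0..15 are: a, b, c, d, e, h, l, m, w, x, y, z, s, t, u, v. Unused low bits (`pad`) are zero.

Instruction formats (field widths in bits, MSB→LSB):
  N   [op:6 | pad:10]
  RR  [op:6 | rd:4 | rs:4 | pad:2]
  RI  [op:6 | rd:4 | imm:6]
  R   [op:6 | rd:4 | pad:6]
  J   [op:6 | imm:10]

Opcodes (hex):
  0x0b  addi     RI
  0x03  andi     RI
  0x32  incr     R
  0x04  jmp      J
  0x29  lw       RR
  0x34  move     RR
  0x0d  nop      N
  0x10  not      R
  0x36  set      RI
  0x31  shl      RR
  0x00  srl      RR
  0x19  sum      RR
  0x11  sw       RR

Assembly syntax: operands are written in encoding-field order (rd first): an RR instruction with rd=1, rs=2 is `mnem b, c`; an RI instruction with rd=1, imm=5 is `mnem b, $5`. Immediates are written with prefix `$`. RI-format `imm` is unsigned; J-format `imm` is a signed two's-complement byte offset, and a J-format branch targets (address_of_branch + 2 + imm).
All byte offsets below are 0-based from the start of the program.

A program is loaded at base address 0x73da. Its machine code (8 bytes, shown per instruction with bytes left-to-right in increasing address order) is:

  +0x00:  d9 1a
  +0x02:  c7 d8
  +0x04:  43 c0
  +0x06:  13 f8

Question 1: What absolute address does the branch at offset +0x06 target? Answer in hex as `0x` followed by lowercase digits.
0x73da

[06] 13 f8 → 0x13f8
  opcode bits[15:10]=0x4: jmp/J
  imm: (w>>0)&0x3ff=0x3f8 (s10→-8) → $-8
  target = base 0x73da + off 0x06 + 2 + imm -8 = 0x73da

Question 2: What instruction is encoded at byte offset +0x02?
shl v, l

+0x02: c7 d8 ⇒ word 0xc7d8 (big)
  opcode bits[15:10]=0x31: shl/RR
  [9:6] rd=15 = v
  [5:2] rs=6 = l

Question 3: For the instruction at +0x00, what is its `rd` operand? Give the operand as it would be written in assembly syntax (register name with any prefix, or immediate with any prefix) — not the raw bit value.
e

off 0x00: read d9 1a as big → 0xd91a
  op=0xd91a>>10=0x36 ⇒ set (RI)
  rd: (w>>6)&0xf=0x4 → e
  imm: (w>>0)&0x3f=0x1a → $26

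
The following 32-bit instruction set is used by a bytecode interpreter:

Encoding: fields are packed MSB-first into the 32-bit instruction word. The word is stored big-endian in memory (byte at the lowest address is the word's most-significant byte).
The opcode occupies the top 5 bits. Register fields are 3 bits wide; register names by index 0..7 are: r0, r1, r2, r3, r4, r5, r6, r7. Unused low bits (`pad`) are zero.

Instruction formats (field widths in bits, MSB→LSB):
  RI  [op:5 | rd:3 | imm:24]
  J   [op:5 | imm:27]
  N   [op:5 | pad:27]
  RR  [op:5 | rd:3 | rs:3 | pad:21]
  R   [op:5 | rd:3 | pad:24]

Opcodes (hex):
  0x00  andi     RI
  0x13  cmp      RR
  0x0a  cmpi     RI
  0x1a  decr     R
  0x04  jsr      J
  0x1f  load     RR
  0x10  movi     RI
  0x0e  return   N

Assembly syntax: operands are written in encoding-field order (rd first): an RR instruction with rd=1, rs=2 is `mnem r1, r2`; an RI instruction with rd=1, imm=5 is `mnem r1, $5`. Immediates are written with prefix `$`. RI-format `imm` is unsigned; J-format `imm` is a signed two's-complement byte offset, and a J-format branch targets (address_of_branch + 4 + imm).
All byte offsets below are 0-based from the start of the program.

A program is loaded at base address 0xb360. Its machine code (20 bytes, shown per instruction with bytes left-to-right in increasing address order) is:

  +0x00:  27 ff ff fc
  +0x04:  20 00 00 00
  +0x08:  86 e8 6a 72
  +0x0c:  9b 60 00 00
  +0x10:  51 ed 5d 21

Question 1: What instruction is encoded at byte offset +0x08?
off 0x08: read 86 e8 6a 72 as big → 0x86e86a72
  opcode bits[31:27]=0x10: movi/RI
  rd@[26:24]=0x6 ⇒ r6
  imm@[23:0]=0xe86a72 ⇒ $15231602

movi r6, $15231602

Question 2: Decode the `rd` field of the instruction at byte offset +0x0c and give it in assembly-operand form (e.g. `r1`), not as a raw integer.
@+0c  big-endian(9b 60 00 00) = 0x9b600000
  opcode bits[31:27]=0x13: cmp/RR
  [26:24] rd=3 = r3
  [23:21] rs=3 = r3

r3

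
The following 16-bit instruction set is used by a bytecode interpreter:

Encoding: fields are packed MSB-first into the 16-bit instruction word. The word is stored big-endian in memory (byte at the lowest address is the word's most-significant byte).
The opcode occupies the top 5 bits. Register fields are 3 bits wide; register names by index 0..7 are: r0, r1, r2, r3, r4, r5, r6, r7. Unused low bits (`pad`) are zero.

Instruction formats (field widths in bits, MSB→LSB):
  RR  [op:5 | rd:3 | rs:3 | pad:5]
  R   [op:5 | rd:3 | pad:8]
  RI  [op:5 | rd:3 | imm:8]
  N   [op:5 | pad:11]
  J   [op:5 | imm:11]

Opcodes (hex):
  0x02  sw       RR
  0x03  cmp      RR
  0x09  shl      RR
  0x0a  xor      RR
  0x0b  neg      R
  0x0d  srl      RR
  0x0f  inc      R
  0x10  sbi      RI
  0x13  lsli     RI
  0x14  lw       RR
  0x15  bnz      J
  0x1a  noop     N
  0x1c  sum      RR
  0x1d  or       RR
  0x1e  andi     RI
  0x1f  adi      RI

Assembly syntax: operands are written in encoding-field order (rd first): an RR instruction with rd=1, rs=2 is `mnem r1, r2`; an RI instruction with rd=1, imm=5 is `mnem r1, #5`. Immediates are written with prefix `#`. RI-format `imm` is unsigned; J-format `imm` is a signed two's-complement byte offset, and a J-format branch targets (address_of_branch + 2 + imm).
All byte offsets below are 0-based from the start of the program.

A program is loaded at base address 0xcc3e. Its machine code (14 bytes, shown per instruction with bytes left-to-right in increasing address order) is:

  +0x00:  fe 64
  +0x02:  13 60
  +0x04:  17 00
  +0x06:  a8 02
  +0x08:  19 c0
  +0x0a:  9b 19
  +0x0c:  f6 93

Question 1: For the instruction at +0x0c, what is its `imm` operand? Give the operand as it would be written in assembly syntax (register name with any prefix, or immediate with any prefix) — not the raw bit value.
#147

off 0x0c: read f6 93 as big → 0xf693
  opcode bits[15:11]=0x1e: andi/RI
  rd: (w>>8)&0x7=0x6 → r6
  imm: (w>>0)&0xff=0x93 → #147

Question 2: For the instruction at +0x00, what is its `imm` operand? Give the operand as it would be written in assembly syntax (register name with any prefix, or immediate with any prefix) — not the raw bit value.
#100

@+00  big-endian(fe 64) = 0xfe64
  opcode bits[15:11]=0x1f: adi/RI
  [10:8] rd=6 = r6
  [7:0] imm=100 = #100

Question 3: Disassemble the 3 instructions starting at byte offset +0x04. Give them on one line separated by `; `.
@+04  big-endian(17 00) = 0x1700
  opcode bits[15:11]=0x2: sw/RR
  rd: (w>>8)&0x7=0x7 → r7
  rs: (w>>5)&0x7=0x0 → r0
@+06  big-endian(a8 02) = 0xa802
  opcode bits[15:11]=0x15: bnz/J
  imm: (w>>0)&0x7ff=0x2 → #2
@+08  big-endian(19 c0) = 0x19c0
  opcode bits[15:11]=0x3: cmp/RR
  rd: (w>>8)&0x7=0x1 → r1
  rs: (w>>5)&0x7=0x6 → r6

sw r7, r0; bnz #2; cmp r1, r6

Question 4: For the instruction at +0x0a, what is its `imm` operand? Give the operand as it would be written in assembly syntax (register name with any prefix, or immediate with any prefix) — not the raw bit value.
@+0a  big-endian(9b 19) = 0x9b19
  top 5b → 0x13 → lsli [RI]
  rd@[10:8]=0x3 ⇒ r3
  imm@[7:0]=0x19 ⇒ #25

#25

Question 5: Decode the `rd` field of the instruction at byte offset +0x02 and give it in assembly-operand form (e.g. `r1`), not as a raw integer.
r3

off 0x02: read 13 60 as big → 0x1360
  opcode bits[15:11]=0x2: sw/RR
  [10:8] rd=3 = r3
  [7:5] rs=3 = r3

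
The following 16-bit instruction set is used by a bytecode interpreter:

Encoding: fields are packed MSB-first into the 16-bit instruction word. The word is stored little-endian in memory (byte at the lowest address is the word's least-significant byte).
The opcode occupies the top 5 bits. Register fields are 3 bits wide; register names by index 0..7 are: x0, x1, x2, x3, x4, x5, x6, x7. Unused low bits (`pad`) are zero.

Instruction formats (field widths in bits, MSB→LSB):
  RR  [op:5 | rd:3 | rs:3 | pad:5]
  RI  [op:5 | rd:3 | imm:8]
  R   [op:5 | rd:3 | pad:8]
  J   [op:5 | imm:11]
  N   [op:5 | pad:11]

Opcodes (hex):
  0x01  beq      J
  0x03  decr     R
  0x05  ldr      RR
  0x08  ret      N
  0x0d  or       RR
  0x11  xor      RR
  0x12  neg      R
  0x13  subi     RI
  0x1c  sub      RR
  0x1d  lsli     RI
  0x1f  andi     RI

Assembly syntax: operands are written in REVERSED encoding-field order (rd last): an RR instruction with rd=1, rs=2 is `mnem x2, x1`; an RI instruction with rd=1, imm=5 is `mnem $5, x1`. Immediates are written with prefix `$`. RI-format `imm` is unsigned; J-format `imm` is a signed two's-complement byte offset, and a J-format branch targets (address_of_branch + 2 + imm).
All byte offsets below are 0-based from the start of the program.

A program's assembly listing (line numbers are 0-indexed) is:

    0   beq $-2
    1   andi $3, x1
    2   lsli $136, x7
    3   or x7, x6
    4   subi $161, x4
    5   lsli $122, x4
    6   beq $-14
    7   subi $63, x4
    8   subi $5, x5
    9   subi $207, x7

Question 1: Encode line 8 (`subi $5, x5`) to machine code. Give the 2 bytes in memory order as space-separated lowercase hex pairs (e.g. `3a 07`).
05 9d

L8: subi op=0x13:5|rd=5:3|imm=5:8 ⇒ 0x9d05 ⇒ little 05 9d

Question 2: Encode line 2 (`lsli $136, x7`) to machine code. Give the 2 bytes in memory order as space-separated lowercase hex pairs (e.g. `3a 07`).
88 ef

line 2 (lsli): pack op=0x1d:5|rd=7:3|imm=136:8 = 0xef88; little→ 88 ef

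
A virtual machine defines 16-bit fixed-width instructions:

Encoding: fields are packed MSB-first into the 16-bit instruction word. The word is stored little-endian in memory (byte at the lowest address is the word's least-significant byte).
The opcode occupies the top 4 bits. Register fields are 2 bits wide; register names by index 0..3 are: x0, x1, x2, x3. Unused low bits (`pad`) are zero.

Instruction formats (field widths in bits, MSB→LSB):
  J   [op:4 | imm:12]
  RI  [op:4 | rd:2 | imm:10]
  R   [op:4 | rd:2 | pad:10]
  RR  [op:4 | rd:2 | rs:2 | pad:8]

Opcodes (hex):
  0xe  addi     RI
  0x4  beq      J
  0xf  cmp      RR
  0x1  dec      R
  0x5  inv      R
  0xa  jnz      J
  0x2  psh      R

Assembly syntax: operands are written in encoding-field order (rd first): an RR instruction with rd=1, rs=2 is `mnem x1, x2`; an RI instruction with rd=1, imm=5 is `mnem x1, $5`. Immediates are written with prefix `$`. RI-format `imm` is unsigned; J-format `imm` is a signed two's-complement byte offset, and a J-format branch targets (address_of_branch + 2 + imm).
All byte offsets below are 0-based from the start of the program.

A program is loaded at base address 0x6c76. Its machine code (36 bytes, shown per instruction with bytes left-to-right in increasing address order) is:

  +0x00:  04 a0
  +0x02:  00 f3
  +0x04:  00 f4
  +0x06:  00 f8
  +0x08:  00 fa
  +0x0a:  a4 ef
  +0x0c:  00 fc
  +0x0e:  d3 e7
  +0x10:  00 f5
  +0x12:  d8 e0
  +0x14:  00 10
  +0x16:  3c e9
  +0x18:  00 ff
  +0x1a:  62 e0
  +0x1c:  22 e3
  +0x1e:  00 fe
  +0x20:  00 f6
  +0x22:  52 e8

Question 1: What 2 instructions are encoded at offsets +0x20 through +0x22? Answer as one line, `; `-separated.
cmp x1, x2; addi x2, $82

off 0x20: read 00 f6 as little → 0xf600
  op=0xf600>>12=0xf ⇒ cmp (RR)
  [11:10] rd=1 = x1
  [9:8] rs=2 = x2
off 0x22: read 52 e8 as little → 0xe852
  op=0xe852>>12=0xe ⇒ addi (RI)
  [11:10] rd=2 = x2
  [9:0] imm=82 = $82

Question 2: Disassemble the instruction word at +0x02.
cmp x0, x3

[02] 00 f3 → 0xf300
  top 4b → 0xf → cmp [RR]
  rd: (w>>10)&0x3=0x0 → x0
  rs: (w>>8)&0x3=0x3 → x3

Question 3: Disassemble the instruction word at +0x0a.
addi x3, $932

@+0a  little-endian(a4 ef) = 0xefa4
  top 4b → 0xe → addi [RI]
  [11:10] rd=3 = x3
  [9:0] imm=932 = $932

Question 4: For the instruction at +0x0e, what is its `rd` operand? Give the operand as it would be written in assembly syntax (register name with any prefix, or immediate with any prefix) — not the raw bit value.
off 0x0e: read d3 e7 as little → 0xe7d3
  opcode bits[15:12]=0xe: addi/RI
  rd@[11:10]=0x1 ⇒ x1
  imm@[9:0]=0x3d3 ⇒ $979

x1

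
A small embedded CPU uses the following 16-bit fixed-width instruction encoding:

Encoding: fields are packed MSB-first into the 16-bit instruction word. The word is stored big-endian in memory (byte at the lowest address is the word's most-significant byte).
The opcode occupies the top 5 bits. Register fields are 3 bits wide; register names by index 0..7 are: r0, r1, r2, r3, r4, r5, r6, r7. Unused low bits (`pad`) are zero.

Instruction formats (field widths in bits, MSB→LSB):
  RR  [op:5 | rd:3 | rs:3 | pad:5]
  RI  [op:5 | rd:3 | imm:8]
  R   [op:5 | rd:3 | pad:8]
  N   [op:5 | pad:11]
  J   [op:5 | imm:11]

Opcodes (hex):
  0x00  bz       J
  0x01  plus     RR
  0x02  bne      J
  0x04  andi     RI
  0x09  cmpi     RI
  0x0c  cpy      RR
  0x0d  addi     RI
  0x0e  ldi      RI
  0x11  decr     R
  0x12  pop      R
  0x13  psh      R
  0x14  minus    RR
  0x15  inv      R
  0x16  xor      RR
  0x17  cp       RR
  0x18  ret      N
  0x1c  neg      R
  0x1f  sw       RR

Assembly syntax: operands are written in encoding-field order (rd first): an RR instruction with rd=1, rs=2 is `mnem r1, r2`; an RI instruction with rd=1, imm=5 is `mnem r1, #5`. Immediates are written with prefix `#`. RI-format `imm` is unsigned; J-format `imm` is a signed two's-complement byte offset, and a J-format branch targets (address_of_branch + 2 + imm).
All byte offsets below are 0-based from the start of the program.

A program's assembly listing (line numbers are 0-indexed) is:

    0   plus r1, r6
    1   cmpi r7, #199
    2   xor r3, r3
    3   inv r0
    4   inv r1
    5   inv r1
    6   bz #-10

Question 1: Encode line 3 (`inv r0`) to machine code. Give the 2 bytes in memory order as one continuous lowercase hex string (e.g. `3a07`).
a800

line 3 (inv): pack op=0x15:5|rd=0:3|pad=0:8 = 0xa800; big→ a8 00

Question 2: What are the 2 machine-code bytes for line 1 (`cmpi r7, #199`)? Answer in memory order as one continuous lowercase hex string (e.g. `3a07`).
4fc7

1. cmpi fields op=0x9:5|rd=7:3|imm=199:8 → word 4fc7h → 4f c7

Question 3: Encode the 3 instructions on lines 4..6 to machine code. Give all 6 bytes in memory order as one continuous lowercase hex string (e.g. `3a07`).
line 4 (inv): pack op=0x15:5|rd=1:3|pad=0:8 = 0xa900; big→ a9 00
line 5 (inv): pack op=0x15:5|rd=1:3|pad=0:8 = 0xa900; big→ a9 00
line 6 (bz): pack op=0x0:5|imm=-10:11 = 0x07f6; big→ 07 f6

a900a90007f6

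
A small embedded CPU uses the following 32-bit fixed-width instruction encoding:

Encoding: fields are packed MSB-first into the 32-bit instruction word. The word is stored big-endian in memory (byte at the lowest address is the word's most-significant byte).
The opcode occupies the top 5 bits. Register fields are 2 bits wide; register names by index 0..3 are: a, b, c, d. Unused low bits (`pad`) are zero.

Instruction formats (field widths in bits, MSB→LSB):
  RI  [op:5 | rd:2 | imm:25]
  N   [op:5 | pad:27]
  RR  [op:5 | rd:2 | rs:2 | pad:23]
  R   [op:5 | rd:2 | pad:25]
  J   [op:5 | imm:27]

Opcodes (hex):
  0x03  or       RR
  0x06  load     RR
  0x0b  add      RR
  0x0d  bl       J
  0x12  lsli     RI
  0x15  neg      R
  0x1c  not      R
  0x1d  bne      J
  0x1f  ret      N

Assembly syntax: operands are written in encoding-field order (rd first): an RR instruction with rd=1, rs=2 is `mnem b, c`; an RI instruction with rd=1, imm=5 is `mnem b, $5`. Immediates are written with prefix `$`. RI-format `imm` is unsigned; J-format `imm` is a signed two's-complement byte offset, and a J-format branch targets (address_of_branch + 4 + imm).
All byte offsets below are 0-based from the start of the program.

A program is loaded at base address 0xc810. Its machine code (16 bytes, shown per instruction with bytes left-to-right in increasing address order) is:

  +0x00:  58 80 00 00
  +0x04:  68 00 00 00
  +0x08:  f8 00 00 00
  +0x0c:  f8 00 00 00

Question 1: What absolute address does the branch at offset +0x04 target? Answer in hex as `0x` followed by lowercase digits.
[04] 68 00 00 00 → 0x68000000
  opcode bits[31:27]=0xd: bl/J
  imm: (w>>0)&0x7ffffff=0x0 → $0
  target = base 0xc810 + off 0x04 + 4 + imm 0 = 0xc818

0xc818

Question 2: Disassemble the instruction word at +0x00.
add a, b

off 0x00: read 58 80 00 00 as big → 0x58800000
  op=0x58800000>>27=0xb ⇒ add (RR)
  rd: (w>>25)&0x3=0x0 → a
  rs: (w>>23)&0x3=0x1 → b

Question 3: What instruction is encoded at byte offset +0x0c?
+0x0c: f8 00 00 00 ⇒ word 0xf8000000 (big)
  top 5b → 0x1f → ret [N]

ret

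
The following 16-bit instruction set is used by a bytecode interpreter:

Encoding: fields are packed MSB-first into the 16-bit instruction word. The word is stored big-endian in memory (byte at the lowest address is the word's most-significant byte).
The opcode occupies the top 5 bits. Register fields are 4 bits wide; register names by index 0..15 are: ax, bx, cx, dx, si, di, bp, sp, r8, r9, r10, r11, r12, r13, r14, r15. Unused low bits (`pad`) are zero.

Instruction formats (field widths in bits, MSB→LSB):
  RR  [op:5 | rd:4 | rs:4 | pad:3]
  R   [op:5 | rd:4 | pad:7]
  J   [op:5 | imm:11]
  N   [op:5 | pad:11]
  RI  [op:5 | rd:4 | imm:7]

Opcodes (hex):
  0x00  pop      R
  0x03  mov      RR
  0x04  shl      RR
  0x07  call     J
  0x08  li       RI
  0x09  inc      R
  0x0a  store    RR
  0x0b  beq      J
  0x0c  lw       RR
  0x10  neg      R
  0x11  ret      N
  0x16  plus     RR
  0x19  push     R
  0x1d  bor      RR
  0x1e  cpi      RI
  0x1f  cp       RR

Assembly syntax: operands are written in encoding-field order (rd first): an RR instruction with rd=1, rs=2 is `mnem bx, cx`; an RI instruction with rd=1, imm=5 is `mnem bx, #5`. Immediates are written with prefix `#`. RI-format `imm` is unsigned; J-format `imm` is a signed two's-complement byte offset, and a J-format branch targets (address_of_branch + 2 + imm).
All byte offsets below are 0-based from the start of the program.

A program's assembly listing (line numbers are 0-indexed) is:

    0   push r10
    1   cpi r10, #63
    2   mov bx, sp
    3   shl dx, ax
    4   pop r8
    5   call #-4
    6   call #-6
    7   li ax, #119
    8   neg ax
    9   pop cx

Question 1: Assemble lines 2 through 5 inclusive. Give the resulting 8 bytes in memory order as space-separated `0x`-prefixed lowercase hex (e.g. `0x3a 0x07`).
L2: mov op=0x3:5|rd=1:4|rs=7:4|pad=0:3 ⇒ 0x18b8 ⇒ big 18 b8
L3: shl op=0x4:5|rd=3:4|rs=0:4|pad=0:3 ⇒ 0x2180 ⇒ big 21 80
L4: pop op=0x0:5|rd=8:4|pad=0:7 ⇒ 0x0400 ⇒ big 04 00
L5: call op=0x7:5|imm=-4:11 ⇒ 0x3ffc ⇒ big 3f fc

0x18 0xb8 0x21 0x80 0x04 0x00 0x3f 0xfc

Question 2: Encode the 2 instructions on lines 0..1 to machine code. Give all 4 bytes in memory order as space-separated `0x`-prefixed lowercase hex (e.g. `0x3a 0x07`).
0xcd 0x00 0xf5 0x3f

L0: push op=0x19:5|rd=10:4|pad=0:7 ⇒ 0xcd00 ⇒ big cd 00
L1: cpi op=0x1e:5|rd=10:4|imm=63:7 ⇒ 0xf53f ⇒ big f5 3f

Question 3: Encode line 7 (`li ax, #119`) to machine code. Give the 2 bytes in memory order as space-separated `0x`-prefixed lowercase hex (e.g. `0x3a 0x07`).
0x40 0x77

L7: li op=0x8:5|rd=0:4|imm=119:7 ⇒ 0x4077 ⇒ big 40 77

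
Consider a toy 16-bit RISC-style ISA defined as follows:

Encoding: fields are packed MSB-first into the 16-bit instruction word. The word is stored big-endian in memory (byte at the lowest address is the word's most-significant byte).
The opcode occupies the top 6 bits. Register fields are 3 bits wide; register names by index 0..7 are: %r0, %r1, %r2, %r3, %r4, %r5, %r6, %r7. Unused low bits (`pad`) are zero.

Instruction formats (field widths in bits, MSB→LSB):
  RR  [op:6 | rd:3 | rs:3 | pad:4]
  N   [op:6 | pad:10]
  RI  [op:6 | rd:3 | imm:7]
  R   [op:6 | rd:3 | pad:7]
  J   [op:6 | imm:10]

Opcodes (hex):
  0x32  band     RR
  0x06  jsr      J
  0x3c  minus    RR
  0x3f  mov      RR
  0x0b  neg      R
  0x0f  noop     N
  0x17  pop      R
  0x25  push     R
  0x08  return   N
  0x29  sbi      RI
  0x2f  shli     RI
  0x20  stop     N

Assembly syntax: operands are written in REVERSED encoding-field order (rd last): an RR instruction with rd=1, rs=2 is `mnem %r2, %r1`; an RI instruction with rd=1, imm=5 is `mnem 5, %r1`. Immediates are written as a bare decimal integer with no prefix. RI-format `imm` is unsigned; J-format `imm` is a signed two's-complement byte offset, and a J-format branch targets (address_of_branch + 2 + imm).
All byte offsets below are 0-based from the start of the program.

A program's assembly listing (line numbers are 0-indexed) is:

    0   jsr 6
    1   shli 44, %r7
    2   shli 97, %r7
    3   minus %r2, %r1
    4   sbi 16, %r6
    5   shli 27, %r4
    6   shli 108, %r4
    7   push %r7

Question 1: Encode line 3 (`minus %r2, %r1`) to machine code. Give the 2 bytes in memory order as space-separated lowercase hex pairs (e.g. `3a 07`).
f0 a0

3. minus fields op=0x3c:6|rd=1:3|rs=2:3|pad=0:4 → word f0a0h → f0 a0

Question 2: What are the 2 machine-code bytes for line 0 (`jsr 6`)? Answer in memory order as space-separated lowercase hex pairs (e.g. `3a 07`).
0. jsr fields op=0x6:6|imm=6:10 → word 1806h → 18 06

18 06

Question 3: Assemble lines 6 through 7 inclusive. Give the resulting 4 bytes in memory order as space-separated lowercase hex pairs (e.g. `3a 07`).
line 6 (shli): pack op=0x2f:6|rd=4:3|imm=108:7 = 0xbe6c; big→ be 6c
line 7 (push): pack op=0x25:6|rd=7:3|pad=0:7 = 0x9780; big→ 97 80

be 6c 97 80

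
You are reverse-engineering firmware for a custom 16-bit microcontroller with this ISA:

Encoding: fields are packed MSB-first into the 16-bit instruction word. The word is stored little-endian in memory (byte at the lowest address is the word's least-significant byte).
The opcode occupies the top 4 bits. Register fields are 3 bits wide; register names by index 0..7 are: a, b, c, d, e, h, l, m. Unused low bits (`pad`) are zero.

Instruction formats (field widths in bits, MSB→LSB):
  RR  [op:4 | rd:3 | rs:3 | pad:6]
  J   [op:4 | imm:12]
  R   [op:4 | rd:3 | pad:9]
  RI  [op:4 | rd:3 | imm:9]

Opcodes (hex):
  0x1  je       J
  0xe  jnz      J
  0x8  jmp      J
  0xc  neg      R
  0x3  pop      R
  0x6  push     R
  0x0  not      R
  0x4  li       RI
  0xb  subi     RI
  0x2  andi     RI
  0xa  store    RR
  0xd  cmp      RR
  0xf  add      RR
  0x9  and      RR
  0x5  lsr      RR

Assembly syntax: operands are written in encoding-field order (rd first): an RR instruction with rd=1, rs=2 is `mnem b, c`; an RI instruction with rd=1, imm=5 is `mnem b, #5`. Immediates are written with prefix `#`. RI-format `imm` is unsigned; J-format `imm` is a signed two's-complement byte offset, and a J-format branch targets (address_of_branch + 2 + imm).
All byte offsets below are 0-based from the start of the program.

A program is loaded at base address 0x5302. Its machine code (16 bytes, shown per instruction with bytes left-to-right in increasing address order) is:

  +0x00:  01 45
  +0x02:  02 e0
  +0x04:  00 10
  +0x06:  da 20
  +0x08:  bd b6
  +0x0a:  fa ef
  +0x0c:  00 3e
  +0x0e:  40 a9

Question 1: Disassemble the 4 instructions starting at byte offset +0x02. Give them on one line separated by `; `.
jnz #2; je #0; andi a, #218; subi d, #189

+0x02: 02 e0 ⇒ word 0xe002 (little)
  op=0xe002>>12=0xe ⇒ jnz (J)
  imm@[11:0]=0x2 ⇒ #2
+0x04: 00 10 ⇒ word 0x1000 (little)
  op=0x1000>>12=0x1 ⇒ je (J)
  imm@[11:0]=0x0 ⇒ #0
+0x06: da 20 ⇒ word 0x20da (little)
  op=0x20da>>12=0x2 ⇒ andi (RI)
  rd@[11:9]=0x0 ⇒ a
  imm@[8:0]=0xda ⇒ #218
+0x08: bd b6 ⇒ word 0xb6bd (little)
  op=0xb6bd>>12=0xb ⇒ subi (RI)
  rd@[11:9]=0x3 ⇒ d
  imm@[8:0]=0xbd ⇒ #189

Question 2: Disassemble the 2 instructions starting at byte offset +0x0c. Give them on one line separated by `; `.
off 0x0c: read 00 3e as little → 0x3e00
  top 4b → 0x3 → pop [R]
  rd: (w>>9)&0x7=0x7 → m
off 0x0e: read 40 a9 as little → 0xa940
  top 4b → 0xa → store [RR]
  rd: (w>>9)&0x7=0x4 → e
  rs: (w>>6)&0x7=0x5 → h

pop m; store e, h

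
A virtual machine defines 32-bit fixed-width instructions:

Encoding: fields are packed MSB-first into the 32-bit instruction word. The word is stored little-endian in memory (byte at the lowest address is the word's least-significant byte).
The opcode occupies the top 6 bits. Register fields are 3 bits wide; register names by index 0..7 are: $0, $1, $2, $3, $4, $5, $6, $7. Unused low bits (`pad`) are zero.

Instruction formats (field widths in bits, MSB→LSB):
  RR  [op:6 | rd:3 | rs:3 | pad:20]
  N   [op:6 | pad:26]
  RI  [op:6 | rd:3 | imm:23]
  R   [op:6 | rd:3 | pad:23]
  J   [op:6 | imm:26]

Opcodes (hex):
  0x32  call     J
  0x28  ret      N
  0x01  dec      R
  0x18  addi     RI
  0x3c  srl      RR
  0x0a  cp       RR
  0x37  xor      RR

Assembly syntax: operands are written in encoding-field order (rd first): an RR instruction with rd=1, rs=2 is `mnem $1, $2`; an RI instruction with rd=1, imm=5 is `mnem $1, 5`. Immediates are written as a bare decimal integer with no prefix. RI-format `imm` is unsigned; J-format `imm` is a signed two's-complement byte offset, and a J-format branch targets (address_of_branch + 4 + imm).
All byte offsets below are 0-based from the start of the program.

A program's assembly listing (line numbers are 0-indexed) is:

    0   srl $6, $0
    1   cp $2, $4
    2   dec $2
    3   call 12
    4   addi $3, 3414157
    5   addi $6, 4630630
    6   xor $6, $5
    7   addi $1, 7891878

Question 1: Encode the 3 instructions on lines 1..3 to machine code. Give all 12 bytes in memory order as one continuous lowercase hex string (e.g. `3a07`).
1. cp fields op=0xa:6|rd=2:3|rs=4:3|pad=0:20 → word 29400000h → 00 00 40 29
2. dec fields op=0x1:6|rd=2:3|pad=0:23 → word 05000000h → 00 00 00 05
3. call fields op=0x32:6|imm=12:26 → word c800000ch → 0c 00 00 c8

00004029000000050c0000c8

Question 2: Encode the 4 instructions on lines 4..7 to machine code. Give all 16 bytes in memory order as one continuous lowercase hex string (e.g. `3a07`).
8d18b46166a84663000050dfa66bf860

4. addi fields op=0x18:6|rd=3:3|imm=3414157:23 → word 61b4188dh → 8d 18 b4 61
5. addi fields op=0x18:6|rd=6:3|imm=4630630:23 → word 6346a866h → 66 a8 46 63
6. xor fields op=0x37:6|rd=6:3|rs=5:3|pad=0:20 → word df500000h → 00 00 50 df
7. addi fields op=0x18:6|rd=1:3|imm=7891878:23 → word 60f86ba6h → a6 6b f8 60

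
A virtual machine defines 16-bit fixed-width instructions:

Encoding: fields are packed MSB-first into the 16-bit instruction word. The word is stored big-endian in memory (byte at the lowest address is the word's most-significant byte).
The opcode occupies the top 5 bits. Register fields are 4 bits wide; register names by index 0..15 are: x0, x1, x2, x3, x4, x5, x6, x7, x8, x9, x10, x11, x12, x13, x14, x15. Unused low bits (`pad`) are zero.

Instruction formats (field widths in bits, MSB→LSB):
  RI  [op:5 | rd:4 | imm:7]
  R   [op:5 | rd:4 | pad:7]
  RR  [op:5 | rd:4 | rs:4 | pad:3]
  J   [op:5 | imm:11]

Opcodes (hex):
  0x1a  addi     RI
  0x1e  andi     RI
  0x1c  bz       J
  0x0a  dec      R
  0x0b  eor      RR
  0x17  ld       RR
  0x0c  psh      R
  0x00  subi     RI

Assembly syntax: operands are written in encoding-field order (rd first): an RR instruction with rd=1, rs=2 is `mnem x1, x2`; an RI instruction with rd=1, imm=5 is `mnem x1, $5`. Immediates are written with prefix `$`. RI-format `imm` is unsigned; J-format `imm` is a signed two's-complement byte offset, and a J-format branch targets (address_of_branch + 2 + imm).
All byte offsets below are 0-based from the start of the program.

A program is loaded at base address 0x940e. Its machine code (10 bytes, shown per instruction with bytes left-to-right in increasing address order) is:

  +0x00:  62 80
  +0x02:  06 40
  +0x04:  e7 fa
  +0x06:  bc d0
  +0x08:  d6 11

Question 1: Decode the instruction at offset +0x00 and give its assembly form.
off 0x00: read 62 80 as big → 0x6280
  op=0x6280>>11=0xc ⇒ psh (R)
  [10:7] rd=5 = x5

psh x5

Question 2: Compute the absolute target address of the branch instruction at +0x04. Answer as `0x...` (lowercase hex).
off 0x04: read e7 fa as big → 0xe7fa
  opcode bits[15:11]=0x1c: bz/J
  imm@[10:0]=0x7fa (s11→-6) ⇒ $-6
  target = base 0x940e + off 0x04 + 2 + imm -6 = 0x940e

0x940e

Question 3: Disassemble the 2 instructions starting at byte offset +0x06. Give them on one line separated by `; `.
[06] bc d0 → 0xbcd0
  top 5b → 0x17 → ld [RR]
  rd@[10:7]=0x9 ⇒ x9
  rs@[6:3]=0xa ⇒ x10
[08] d6 11 → 0xd611
  top 5b → 0x1a → addi [RI]
  rd@[10:7]=0xc ⇒ x12
  imm@[6:0]=0x11 ⇒ $17

ld x9, x10; addi x12, $17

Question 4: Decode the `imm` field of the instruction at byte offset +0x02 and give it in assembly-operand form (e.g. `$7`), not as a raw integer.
[02] 06 40 → 0x0640
  opcode bits[15:11]=0x0: subi/RI
  rd@[10:7]=0xc ⇒ x12
  imm@[6:0]=0x40 ⇒ $64

$64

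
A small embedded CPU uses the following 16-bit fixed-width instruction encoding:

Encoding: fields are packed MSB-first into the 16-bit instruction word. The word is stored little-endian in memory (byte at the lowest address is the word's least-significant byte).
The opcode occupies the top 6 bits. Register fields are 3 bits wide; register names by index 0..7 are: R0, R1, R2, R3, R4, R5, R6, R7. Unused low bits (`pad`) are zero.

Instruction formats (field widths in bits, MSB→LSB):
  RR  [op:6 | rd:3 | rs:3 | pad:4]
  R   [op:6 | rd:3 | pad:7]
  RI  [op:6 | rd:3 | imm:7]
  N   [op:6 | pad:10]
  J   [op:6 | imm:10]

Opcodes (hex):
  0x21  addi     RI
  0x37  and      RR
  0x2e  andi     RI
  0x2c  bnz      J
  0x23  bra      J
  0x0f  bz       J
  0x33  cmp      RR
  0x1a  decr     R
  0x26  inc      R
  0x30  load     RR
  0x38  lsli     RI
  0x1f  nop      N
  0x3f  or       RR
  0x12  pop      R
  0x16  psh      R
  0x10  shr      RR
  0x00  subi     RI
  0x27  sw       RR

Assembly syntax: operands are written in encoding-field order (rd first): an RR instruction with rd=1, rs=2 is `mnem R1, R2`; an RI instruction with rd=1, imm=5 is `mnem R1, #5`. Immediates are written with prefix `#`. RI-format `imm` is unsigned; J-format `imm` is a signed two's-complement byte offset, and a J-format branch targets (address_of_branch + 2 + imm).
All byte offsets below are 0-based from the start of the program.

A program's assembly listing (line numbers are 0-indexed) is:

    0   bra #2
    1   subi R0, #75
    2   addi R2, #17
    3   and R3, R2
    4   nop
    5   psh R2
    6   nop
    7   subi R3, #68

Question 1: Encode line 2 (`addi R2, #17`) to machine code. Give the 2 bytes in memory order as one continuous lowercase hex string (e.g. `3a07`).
1185

L2: addi op=0x21:6|rd=2:3|imm=17:7 ⇒ 0x8511 ⇒ little 11 85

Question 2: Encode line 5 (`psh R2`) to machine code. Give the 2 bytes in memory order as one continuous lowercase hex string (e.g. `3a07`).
L5: psh op=0x16:6|rd=2:3|pad=0:7 ⇒ 0x5900 ⇒ little 00 59

0059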